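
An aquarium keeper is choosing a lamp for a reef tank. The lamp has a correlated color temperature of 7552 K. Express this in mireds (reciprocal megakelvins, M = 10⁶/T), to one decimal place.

132.4 mireds

M = 10⁶ / 7552 = 132.415 → 132.4 mireds.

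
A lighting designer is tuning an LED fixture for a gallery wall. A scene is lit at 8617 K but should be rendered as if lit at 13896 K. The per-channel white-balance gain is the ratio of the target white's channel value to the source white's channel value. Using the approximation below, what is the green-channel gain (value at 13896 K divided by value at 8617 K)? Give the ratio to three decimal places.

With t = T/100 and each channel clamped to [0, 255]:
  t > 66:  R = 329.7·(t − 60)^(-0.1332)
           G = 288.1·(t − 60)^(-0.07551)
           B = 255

0.920

At 8617 K (t = 86.17):
  G = 288.1·(86.17 − 60)^(-0.07551) = 288.1·26.17^(-0.07551) = 288.1·0.78152 = 225.157.
At 13896 K (t = 138.96):
  G = 288.1·(138.96 − 60)^(-0.07551) = 288.1·78.96^(-0.07551) = 288.1·0.71900 = 207.143.
Gain = 207.143 / 225.157 = 0.9200 → 0.920.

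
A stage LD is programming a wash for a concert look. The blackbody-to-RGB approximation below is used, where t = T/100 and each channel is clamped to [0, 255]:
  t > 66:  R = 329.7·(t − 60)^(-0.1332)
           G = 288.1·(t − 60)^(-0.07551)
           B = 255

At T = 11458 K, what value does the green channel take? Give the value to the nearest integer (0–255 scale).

t = 11458/100 = 114.58; the t > 66 branch applies.
G = 288.1·(114.58 − 60)^(-0.07551) = 288.1·54.58^(-0.07551) = 288.1·0.73933 = 213.000.
Rounded: 213.

213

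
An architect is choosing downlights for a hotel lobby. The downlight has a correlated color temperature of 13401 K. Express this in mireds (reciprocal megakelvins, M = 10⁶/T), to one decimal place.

M = 10⁶ / 13401 = 74.621 → 74.6 mireds.

74.6 mireds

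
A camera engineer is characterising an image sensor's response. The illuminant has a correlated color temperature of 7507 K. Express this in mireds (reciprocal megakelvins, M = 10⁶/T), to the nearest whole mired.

133 mireds

M = 10⁶ / 7507 = 133.209 → 133 mireds.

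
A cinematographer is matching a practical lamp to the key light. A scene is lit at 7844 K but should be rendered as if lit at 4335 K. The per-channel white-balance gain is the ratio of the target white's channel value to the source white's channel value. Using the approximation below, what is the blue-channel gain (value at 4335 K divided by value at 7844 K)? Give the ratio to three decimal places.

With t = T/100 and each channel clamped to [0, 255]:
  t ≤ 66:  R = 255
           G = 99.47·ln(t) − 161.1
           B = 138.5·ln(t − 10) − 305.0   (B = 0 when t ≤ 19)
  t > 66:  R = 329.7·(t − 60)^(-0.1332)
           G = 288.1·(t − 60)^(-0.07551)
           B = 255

At 7844 K (t = 78.44):
  B = 255 by definition for t > 66.
At 4335 K (t = 43.35):
  B = 138.5·ln(43.35 − 10) − 305.0 = 138.5·ln 33.35 − 305.0 = 138.5·3.5071 − 305.0 = 180.728.
Gain = 180.728 / 255.000 = 0.7087 → 0.709.

0.709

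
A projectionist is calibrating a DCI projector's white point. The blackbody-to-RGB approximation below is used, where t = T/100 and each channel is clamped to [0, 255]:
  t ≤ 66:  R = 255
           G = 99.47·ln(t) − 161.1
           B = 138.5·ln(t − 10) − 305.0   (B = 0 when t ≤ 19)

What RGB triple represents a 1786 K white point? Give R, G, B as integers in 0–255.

t = 1786/100 = 17.86; the t ≤ 66 branch applies.
R = 255 by definition for t ≤ 66.
G = 99.47·ln 17.86 − 161.1 = 99.47·2.8826 − 161.1 = 125.629.
t = 17.86 ≤ 19, so B = 0.
Rounded: (255, 126, 0).

R=255, G=126, B=0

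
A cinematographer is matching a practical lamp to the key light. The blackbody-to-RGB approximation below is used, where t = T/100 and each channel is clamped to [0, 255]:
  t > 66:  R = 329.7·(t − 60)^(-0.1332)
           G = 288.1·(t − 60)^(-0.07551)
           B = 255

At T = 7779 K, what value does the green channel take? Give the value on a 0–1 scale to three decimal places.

t = 7779/100 = 77.79; the t > 66 branch applies.
G = 288.1·(77.79 − 60)^(-0.07551) = 288.1·17.79^(-0.07551) = 288.1·0.80464 = 231.816.
On a 0–1 scale: 231.816/255 = 0.9091 → 0.909.

0.909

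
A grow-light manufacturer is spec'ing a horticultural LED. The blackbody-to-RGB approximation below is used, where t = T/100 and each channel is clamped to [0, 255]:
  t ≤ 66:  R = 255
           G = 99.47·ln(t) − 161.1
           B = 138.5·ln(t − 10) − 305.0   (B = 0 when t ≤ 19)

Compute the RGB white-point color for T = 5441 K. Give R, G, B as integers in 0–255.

t = 5441/100 = 54.41; the t ≤ 66 branch applies.
R = 255 by definition for t ≤ 66.
G = 99.47·ln 54.41 − 161.1 = 99.47·3.9965 − 161.1 = 236.437.
B = 138.5·ln(54.41 − 10) − 305.0 = 138.5·ln 44.41 − 305.0 = 138.5·3.7935 − 305.0 = 220.395.
Rounded: (255, 236, 220).

R=255, G=236, B=220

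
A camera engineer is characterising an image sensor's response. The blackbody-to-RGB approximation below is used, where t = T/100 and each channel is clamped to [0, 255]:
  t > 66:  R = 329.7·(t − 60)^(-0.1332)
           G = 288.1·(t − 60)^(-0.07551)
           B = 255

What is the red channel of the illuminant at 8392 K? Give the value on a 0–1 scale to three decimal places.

t = 8392/100 = 83.92; the t > 66 branch applies.
R = 329.7·(83.92 − 60)^(-0.1332) = 329.7·23.92^(-0.1332) = 329.7·0.65516 = 216.007.
On a 0–1 scale: 216.007/255 = 0.8471 → 0.847.

0.847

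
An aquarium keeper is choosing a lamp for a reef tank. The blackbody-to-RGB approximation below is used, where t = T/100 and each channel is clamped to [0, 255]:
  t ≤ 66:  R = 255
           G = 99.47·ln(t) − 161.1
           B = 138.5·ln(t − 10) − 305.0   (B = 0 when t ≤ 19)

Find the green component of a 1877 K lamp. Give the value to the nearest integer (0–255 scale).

t = 1877/100 = 18.77; the t ≤ 66 branch applies.
G = 99.47·ln 18.77 − 161.1 = 99.47·2.9323 − 161.1 = 130.572.
Rounded: 131.

131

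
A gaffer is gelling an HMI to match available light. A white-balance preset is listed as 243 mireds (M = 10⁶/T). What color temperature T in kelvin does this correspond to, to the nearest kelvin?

T = 10⁶ / 243 = 4115.23 K → 4115 K.

4115 K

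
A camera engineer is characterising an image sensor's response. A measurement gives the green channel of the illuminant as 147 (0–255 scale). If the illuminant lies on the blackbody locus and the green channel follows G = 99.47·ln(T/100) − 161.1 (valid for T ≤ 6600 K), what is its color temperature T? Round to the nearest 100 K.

2200 K

ln t = (147 + 161.1) / 99.47 = 3.0974.
t = e^3.0974 = 22.141.
T = 100·t = 2214 K → 2200 K to the nearest 100 K.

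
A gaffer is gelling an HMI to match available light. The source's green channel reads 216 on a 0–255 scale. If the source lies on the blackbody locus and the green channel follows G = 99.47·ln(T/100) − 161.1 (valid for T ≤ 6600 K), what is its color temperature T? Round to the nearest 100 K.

ln t = (216 + 161.1) / 99.47 = 3.7911.
t = e^3.7911 = 44.305.
T = 100·t = 4430 K → 4400 K to the nearest 100 K.

4400 K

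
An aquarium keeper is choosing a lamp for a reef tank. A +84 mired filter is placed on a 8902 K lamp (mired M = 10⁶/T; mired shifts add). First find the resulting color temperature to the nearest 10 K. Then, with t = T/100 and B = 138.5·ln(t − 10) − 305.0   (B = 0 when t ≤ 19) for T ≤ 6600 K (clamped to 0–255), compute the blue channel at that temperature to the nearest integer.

209

M_in = 10⁶/8902 = 112.33; M_out = 112.33 + (+84) = 196.33.
T_out = 10⁶/196.33 = 5093.4 K → 5090 K; t = 50.9.
B = 138.5·ln(50.9 − 10) − 305.0 = 138.5·ln 40.9 − 305.0 = 138.5·3.7111 − 305.0 = 208.992.
Rounded: 209.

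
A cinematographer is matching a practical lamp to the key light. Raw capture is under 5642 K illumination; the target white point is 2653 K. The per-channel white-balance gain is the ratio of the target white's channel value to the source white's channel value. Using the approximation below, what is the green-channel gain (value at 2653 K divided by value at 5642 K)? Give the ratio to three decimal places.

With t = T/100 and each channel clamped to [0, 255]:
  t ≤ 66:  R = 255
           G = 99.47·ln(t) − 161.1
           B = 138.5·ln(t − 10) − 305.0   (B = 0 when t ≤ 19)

At 5642 K (t = 56.42):
  G = 99.47·ln 56.42 − 161.1 = 99.47·4.0328 − 161.1 = 240.045.
At 2653 K (t = 26.53):
  G = 99.47·ln 26.53 − 161.1 = 99.47·3.2783 − 161.1 = 164.990.
Gain = 164.990 / 240.045 = 0.6873 → 0.687.

0.687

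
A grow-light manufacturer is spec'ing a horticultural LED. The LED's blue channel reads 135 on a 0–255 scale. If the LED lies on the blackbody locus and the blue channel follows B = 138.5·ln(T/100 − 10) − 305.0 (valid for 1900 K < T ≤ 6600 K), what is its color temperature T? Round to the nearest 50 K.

ln(t − 10) = (135 + 305.0) / 138.5 = 3.1769.
t − 10 = e^3.1769 = 23.972, so t = 33.972.
T = 100·t = 3397 K → 3400 K to the nearest 50 K.

3400 K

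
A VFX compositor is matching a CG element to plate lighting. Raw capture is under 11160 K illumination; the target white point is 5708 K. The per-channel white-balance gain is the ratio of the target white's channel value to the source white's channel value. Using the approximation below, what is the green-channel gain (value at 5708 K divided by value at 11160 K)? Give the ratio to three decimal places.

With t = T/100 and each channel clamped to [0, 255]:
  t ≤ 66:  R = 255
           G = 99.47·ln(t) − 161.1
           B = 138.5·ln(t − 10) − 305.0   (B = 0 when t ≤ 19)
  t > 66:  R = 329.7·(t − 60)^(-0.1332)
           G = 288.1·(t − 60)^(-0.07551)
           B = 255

1.128

At 11160 K (t = 111.6):
  G = 288.1·(111.6 − 60)^(-0.07551) = 288.1·51.6^(-0.07551) = 288.1·0.74247 = 213.905.
At 5708 K (t = 57.08):
  G = 99.47·ln 57.08 − 161.1 = 99.47·4.0445 − 161.1 = 241.202.
Gain = 241.202 / 213.905 = 1.1276 → 1.128.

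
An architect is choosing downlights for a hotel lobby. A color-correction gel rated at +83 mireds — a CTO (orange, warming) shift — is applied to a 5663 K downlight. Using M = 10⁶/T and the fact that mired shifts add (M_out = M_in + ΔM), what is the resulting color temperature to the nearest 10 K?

3850 K

M_in = 10⁶/5663 = 176.58 mireds.
M_out = 176.58 + (+83) = 259.58 mireds.
T_out = 10⁶/259.58 = 3852.3 K → 3850 K.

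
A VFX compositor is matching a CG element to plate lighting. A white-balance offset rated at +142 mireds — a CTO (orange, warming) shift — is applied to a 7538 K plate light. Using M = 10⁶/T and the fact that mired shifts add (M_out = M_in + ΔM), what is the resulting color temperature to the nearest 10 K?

3640 K

M_in = 10⁶/7538 = 132.66 mireds.
M_out = 132.66 + (+142) = 274.66 mireds.
T_out = 10⁶/274.66 = 3640.8 K → 3640 K.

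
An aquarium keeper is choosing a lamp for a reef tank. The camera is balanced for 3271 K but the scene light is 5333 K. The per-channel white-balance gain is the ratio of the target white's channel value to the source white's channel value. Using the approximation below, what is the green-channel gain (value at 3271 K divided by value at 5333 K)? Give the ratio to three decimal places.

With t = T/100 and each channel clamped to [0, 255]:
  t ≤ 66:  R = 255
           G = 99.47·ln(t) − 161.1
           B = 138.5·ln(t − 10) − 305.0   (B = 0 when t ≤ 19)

At 5333 K (t = 53.33):
  G = 99.47·ln 53.33 − 161.1 = 99.47·3.9765 − 161.1 = 234.442.
At 3271 K (t = 32.71):
  G = 99.47·ln 32.71 − 161.1 = 99.47·3.4877 − 161.1 = 185.820.
Gain = 185.820 / 234.442 = 0.7926 → 0.793.

0.793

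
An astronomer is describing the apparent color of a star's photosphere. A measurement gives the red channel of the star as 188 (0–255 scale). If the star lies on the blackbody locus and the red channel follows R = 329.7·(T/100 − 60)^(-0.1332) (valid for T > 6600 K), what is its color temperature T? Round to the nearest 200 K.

(t − 60)^(-0.1332) = 188/329.7 = 0.57022.
t − 60 = 0.57022^(1/-0.1332) = 0.57022^(-7.508) = 67.848, so t = 127.848.
T = 100·t = 12785 K → 12800 K to the nearest 200 K.

12800 K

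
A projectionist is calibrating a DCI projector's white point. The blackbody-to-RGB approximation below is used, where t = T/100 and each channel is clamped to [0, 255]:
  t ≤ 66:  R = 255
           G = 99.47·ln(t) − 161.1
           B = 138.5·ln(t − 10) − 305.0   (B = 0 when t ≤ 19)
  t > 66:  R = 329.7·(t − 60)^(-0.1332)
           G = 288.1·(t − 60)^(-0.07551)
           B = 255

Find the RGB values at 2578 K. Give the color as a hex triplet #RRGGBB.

t = 2578/100 = 25.78; the t ≤ 66 branch applies.
R = 255 by definition for t ≤ 66.
G = 99.47·ln 25.78 − 161.1 = 99.47·3.2496 − 161.1 = 162.138.
B = 138.5·ln(25.78 − 10) − 305.0 = 138.5·ln 15.78 − 305.0 = 138.5·2.7587 − 305.0 = 77.086.
Rounded: (255, 162, 77).
In hex: #FFA24D.

#FFA24D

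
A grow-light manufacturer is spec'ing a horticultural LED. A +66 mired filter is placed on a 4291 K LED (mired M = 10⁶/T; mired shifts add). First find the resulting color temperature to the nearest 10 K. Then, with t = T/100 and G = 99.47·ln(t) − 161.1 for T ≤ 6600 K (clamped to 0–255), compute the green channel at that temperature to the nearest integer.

M_in = 10⁶/4291 = 233.05; M_out = 233.05 + (+66) = 299.05.
T_out = 10⁶/299.05 = 3344.0 K → 3340 K; t = 33.4.
G = 99.47·ln 33.4 − 161.1 = 99.47·3.5086 − 161.1 = 187.896.
Rounded: 188.

188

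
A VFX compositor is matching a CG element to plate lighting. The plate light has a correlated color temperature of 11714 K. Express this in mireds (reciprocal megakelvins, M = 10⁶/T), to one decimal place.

M = 10⁶ / 11714 = 85.368 → 85.4 mireds.

85.4 mireds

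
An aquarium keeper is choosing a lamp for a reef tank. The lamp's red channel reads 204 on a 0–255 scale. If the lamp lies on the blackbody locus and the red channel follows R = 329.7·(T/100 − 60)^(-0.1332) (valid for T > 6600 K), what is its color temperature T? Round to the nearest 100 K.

(t − 60)^(-0.1332) = 204/329.7 = 0.61874.
t − 60 = 0.61874^(1/-0.1332) = 0.61874^(-7.508) = 36.748, so t = 96.748.
T = 100·t = 9675 K → 9700 K to the nearest 100 K.

9700 K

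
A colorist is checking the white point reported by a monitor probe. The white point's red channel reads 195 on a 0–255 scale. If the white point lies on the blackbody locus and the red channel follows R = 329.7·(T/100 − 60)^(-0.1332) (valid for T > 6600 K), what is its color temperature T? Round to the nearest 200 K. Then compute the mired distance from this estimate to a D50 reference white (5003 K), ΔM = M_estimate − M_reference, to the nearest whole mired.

-111 mireds

(t − 60)^(-0.1332) = 195/329.7 = 0.59145.
t − 60 = 0.59145^(1/-0.1332) = 0.59145^(-7.508) = 51.564, so t = 111.564.
T = 100·t = 11156 K → 11200 K to the nearest 200 K.
M_estimate = 10⁶/11200 = 89.29; M_reference = 10⁶/5003 = 199.88.
ΔM = 89.29 − 199.88 = -110.59 → -111 mireds.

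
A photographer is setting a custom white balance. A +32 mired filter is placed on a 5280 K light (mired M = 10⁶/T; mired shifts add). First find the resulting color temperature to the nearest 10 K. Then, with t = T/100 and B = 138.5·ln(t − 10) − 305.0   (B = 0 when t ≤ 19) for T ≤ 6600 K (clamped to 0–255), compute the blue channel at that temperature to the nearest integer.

188

M_in = 10⁶/5280 = 189.39; M_out = 189.39 + (+32) = 221.39.
T_out = 10⁶/221.39 = 4516.8 K → 4520 K; t = 45.2.
B = 138.5·ln(45.2 − 10) − 305.0 = 138.5·ln 35.2 − 305.0 = 138.5·3.5610 − 305.0 = 188.205.
Rounded: 188.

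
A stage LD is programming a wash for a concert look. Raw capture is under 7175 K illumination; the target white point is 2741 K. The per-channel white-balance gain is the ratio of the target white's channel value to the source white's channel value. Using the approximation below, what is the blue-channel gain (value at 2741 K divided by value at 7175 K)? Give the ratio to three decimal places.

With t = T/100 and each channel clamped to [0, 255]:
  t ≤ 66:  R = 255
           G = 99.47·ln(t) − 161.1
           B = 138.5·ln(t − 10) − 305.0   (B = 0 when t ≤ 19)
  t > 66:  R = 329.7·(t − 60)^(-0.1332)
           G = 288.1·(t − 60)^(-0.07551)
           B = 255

At 7175 K (t = 71.75):
  B = 255 by definition for t > 66.
At 2741 K (t = 27.41):
  B = 138.5·ln(27.41 − 10) − 305.0 = 138.5·ln 17.41 − 305.0 = 138.5·2.8570 − 305.0 = 90.701.
Gain = 90.701 / 255.000 = 0.3557 → 0.356.

0.356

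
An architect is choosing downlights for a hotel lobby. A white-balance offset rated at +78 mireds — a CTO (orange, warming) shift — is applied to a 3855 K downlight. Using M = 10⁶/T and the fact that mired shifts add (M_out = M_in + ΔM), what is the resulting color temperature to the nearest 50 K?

2950 K

M_in = 10⁶/3855 = 259.40 mireds.
M_out = 259.40 + (+78) = 337.40 mireds.
T_out = 10⁶/337.40 = 2963.8 K → 2950 K.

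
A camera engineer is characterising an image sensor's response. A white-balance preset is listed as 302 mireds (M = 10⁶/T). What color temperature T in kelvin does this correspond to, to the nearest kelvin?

3311 K

T = 10⁶ / 302 = 3311.26 K → 3311 K.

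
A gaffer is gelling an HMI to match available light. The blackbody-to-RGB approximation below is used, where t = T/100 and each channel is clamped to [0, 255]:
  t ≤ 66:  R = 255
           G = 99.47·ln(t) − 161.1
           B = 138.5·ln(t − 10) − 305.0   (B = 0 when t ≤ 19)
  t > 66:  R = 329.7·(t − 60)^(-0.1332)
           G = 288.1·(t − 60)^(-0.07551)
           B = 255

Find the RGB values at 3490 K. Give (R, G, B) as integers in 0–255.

t = 3490/100 = 34.9; the t ≤ 66 branch applies.
R = 255 by definition for t ≤ 66.
G = 99.47·ln 34.9 − 161.1 = 99.47·3.5525 − 161.1 = 192.266.
B = 138.5·ln(34.9 − 10) − 305.0 = 138.5·ln 24.9 − 305.0 = 138.5·3.2149 − 305.0 = 140.259.
Rounded: (255, 192, 140).

(255, 192, 140)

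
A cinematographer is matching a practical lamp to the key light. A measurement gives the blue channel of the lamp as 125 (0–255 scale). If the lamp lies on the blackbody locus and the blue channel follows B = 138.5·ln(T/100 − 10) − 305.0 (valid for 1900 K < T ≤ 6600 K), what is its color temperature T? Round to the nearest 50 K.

ln(t − 10) = (125 + 305.0) / 138.5 = 3.1047.
t − 10 = e^3.1047 = 22.302, so t = 32.302.
T = 100·t = 3230 K → 3250 K to the nearest 50 K.

3250 K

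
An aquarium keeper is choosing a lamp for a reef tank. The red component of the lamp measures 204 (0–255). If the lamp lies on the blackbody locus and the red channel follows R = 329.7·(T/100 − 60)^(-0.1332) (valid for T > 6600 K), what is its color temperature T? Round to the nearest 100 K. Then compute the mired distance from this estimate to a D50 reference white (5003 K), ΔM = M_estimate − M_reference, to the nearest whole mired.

(t − 60)^(-0.1332) = 204/329.7 = 0.61874.
t − 60 = 0.61874^(1/-0.1332) = 0.61874^(-7.508) = 36.748, so t = 96.748.
T = 100·t = 9675 K → 9700 K to the nearest 100 K.
M_estimate = 10⁶/9700 = 103.09; M_reference = 10⁶/5003 = 199.88.
ΔM = 103.09 − 199.88 = -96.79 → -97 mireds.

-97 mireds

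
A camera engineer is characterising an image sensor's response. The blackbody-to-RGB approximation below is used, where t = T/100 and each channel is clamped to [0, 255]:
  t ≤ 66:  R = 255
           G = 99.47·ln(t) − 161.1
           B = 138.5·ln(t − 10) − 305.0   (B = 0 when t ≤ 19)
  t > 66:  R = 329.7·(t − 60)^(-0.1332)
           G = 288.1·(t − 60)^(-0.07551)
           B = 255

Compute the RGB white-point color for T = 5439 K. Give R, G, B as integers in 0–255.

t = 5439/100 = 54.39; the t ≤ 66 branch applies.
R = 255 by definition for t ≤ 66.
G = 99.47·ln 54.39 − 161.1 = 99.47·3.9962 − 161.1 = 236.400.
B = 138.5·ln(54.39 − 10) − 305.0 = 138.5·ln 44.39 − 305.0 = 138.5·3.7930 − 305.0 = 220.332.
Rounded: (255, 236, 220).

R=255, G=236, B=220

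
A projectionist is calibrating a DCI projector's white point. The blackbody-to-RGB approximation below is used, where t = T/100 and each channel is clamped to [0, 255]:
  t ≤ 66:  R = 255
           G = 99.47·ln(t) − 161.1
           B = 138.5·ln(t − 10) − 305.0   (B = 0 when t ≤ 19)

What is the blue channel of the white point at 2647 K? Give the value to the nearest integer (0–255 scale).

83

t = 2647/100 = 26.47; the t ≤ 66 branch applies.
B = 138.5·ln(26.47 − 10) − 305.0 = 138.5·ln 16.47 − 305.0 = 138.5·2.8015 − 305.0 = 83.013.
Rounded: 83.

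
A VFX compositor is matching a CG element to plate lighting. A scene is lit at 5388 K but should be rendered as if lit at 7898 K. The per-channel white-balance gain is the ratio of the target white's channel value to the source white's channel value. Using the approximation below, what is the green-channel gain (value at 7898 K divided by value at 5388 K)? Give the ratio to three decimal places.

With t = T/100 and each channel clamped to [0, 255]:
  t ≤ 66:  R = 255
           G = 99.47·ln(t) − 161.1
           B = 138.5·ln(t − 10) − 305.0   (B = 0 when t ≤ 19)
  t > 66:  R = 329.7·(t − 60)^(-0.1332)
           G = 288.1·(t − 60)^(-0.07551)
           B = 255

At 5388 K (t = 53.88):
  G = 99.47·ln 53.88 − 161.1 = 99.47·3.9868 − 161.1 = 235.463.
At 7898 K (t = 78.98):
  G = 288.1·(78.98 − 60)^(-0.07551) = 288.1·18.98^(-0.07551) = 288.1·0.80071 = 230.685.
Gain = 230.685 / 235.463 = 0.9797 → 0.980.

0.980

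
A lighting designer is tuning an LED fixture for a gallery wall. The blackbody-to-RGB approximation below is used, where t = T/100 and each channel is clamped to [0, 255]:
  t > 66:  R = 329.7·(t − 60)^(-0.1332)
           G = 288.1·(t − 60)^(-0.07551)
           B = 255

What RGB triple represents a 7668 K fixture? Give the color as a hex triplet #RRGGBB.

t = 7668/100 = 76.68; the t > 66 branch applies.
R = 329.7·(76.68 − 60)^(-0.1332) = 329.7·16.68^(-0.1332) = 329.7·0.68739 = 226.633.
G = 288.1·(76.68 − 60)^(-0.07551) = 288.1·16.68^(-0.07551) = 288.1·0.80856 = 232.946.
B = 255 by definition for t > 66.
Rounded: (227, 233, 255).
In hex: #E3E9FF.

#E3E9FF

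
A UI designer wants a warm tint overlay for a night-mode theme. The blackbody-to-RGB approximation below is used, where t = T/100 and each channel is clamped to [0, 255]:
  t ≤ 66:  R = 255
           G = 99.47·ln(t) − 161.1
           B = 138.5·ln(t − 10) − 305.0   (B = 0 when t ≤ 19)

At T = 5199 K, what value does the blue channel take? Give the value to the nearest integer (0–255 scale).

213

t = 5199/100 = 51.99; the t ≤ 66 branch applies.
B = 138.5·ln(51.99 − 10) − 305.0 = 138.5·ln 41.99 − 305.0 = 138.5·3.7374 − 305.0 = 212.634.
Rounded: 213.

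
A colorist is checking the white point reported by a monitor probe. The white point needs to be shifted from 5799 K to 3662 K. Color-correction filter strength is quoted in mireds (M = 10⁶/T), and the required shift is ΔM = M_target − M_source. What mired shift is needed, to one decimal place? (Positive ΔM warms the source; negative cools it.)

+100.6 mireds

M_source = 10⁶/5799 = 172.444; M_target = 10⁶/3662 = 273.075.
ΔM = 273.075 − 172.444 = 100.631 → +100.6 mireds, a warming shift.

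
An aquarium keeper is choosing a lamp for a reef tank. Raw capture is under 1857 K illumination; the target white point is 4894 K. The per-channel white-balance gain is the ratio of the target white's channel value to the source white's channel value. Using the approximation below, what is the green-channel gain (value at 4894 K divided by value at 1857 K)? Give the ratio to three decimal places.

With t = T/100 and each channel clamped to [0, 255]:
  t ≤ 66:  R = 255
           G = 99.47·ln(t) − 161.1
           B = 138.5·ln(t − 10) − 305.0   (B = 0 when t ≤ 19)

At 1857 K (t = 18.57):
  G = 99.47·ln 18.57 − 161.1 = 99.47·2.9215 − 161.1 = 129.506.
At 4894 K (t = 48.94):
  G = 99.47·ln 48.94 − 161.1 = 99.47·3.8906 − 161.1 = 225.897.
Gain = 225.897 / 129.506 = 1.7443 → 1.744.

1.744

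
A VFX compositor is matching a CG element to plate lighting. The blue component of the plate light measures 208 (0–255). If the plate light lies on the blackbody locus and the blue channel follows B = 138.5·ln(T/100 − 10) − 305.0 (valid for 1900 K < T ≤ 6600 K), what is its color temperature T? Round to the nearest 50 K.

5050 K

ln(t − 10) = (208 + 305.0) / 138.5 = 3.7040.
t − 10 = e^3.7040 = 40.608, so t = 50.608.
T = 100·t = 5061 K → 5050 K to the nearest 50 K.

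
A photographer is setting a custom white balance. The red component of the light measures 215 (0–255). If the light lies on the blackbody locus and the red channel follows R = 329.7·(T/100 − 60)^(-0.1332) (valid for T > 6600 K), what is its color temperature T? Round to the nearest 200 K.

(t − 60)^(-0.1332) = 215/329.7 = 0.65211.
t − 60 = 0.65211^(1/-0.1332) = 0.65211^(-7.508) = 24.774, so t = 84.774.
T = 100·t = 8477 K → 8400 K to the nearest 200 K.

8400 K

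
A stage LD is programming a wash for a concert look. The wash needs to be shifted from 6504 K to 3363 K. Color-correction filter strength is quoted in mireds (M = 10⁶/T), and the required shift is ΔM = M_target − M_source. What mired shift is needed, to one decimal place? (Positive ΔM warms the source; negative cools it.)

M_source = 10⁶/6504 = 153.752; M_target = 10⁶/3363 = 297.354.
ΔM = 297.354 − 153.752 = 143.602 → +143.6 mireds, a warming shift.

+143.6 mireds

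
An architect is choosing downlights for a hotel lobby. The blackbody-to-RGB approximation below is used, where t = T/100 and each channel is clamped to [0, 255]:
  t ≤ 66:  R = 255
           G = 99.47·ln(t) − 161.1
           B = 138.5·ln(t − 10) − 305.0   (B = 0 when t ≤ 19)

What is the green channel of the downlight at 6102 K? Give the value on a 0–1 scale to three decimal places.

0.972

t = 6102/100 = 61.02; the t ≤ 66 branch applies.
G = 99.47·ln 61.02 − 161.1 = 99.47·4.1112 − 161.1 = 247.841.
On a 0–1 scale: 247.841/255 = 0.9719 → 0.972.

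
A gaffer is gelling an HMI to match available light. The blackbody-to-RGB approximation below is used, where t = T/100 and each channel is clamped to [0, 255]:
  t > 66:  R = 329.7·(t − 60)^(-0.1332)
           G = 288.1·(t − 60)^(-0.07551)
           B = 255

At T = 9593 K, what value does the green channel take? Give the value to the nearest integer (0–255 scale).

220

t = 9593/100 = 95.93; the t > 66 branch applies.
G = 288.1·(95.93 − 60)^(-0.07551) = 288.1·35.93^(-0.07551) = 288.1·0.76304 = 219.832.
Rounded: 220.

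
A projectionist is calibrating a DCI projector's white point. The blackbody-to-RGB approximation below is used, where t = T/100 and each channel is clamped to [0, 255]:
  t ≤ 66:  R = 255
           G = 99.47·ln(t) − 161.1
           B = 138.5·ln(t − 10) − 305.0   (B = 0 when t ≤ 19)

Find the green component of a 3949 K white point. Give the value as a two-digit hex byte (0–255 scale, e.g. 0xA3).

0xCD

t = 3949/100 = 39.49; the t ≤ 66 branch applies.
G = 99.47·ln 39.49 − 161.1 = 99.47·3.6760 − 161.1 = 204.556.
Rounded: 205; in hex, 0xCD.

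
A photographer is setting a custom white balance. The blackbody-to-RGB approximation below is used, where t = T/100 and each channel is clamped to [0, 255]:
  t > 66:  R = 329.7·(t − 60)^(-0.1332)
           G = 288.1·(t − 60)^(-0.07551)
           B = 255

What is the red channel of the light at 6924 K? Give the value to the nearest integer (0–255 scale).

245

t = 6924/100 = 69.24; the t > 66 branch applies.
R = 329.7·(69.24 − 60)^(-0.1332) = 329.7·9.24^(-0.1332) = 329.7·0.74366 = 245.184.
Rounded: 245.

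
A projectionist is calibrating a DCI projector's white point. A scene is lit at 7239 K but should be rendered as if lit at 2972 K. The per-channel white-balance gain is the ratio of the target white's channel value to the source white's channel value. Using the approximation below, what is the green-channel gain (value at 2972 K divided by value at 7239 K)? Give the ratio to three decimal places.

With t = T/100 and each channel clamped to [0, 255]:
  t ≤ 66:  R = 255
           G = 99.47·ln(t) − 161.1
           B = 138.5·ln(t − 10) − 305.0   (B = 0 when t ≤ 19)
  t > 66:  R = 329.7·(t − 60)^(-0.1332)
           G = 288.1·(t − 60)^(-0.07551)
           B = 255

At 7239 K (t = 72.39):
  G = 288.1·(72.39 − 60)^(-0.07551) = 288.1·12.39^(-0.07551) = 288.1·0.82692 = 238.235.
At 2972 K (t = 29.72):
  G = 99.47·ln 29.72 − 161.1 = 99.47·3.3918 − 161.1 = 176.284.
Gain = 176.284 / 238.235 = 0.7400 → 0.740.

0.740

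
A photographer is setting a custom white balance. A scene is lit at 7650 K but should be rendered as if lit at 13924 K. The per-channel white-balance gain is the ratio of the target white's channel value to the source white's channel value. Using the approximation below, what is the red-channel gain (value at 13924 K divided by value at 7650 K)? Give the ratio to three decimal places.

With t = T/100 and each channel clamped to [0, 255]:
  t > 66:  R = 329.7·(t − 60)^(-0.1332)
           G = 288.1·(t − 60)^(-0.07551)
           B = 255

0.811

At 7650 K (t = 76.5):
  R = 329.7·(76.5 − 60)^(-0.1332) = 329.7·16.5^(-0.1332) = 329.7·0.68838 = 226.960.
At 13924 K (t = 139.24):
  R = 329.7·(139.24 − 60)^(-0.1332) = 329.7·79.24^(-0.1332) = 329.7·0.55855 = 184.153.
Gain = 184.153 / 226.960 = 0.8114 → 0.811.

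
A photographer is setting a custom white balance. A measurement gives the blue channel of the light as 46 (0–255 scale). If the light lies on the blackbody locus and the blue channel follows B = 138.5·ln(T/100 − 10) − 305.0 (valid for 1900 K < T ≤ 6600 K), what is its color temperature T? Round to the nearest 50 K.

ln(t − 10) = (46 + 305.0) / 138.5 = 2.5343.
t − 10 = e^2.5343 = 12.608, so t = 22.608.
T = 100·t = 2261 K → 2250 K to the nearest 50 K.

2250 K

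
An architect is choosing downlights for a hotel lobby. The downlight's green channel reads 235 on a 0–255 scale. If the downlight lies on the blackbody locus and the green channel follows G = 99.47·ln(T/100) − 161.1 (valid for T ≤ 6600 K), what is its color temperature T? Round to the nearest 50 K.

ln t = (235 + 161.1) / 99.47 = 3.9821.
t = e^3.9821 = 53.630.
T = 100·t = 5363 K → 5350 K to the nearest 50 K.

5350 K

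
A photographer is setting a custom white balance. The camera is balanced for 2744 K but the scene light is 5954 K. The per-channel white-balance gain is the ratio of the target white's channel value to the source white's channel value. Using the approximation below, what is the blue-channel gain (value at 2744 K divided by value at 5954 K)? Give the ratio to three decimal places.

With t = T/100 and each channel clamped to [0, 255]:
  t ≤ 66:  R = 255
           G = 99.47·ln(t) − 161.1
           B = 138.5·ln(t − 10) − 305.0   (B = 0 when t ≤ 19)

0.386

At 5954 K (t = 59.54):
  B = 138.5·ln(59.54 − 10) − 305.0 = 138.5·ln 49.54 − 305.0 = 138.5·3.9028 − 305.0 = 235.535.
At 2744 K (t = 27.44):
  B = 138.5·ln(27.44 − 10) − 305.0 = 138.5·ln 17.44 − 305.0 = 138.5·2.8588 − 305.0 = 90.939.
Gain = 90.939 / 235.535 = 0.3861 → 0.386.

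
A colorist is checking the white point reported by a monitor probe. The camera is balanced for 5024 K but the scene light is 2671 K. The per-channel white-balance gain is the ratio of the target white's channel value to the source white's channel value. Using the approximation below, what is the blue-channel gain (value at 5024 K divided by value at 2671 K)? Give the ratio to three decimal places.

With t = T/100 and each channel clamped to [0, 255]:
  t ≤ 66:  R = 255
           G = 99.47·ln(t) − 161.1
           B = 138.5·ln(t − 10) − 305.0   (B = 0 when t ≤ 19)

At 2671 K (t = 26.71):
  B = 138.5·ln(26.71 − 10) − 305.0 = 138.5·ln 16.71 − 305.0 = 138.5·2.8160 − 305.0 = 85.017.
At 5024 K (t = 50.24):
  B = 138.5·ln(50.24 − 10) − 305.0 = 138.5·ln 40.24 − 305.0 = 138.5·3.6949 − 305.0 = 206.738.
Gain = 206.738 / 85.017 = 2.4317 → 2.432.

2.432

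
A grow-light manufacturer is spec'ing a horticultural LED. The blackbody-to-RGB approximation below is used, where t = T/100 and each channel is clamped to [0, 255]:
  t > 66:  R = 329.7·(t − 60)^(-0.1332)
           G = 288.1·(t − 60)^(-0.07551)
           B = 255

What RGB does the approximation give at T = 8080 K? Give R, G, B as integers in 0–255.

R=220, G=229, B=255

t = 8080/100 = 80.8; the t > 66 branch applies.
R = 329.7·(80.8 − 60)^(-0.1332) = 329.7·20.8^(-0.1332) = 329.7·0.66747 = 220.066.
G = 288.1·(80.8 − 60)^(-0.07551) = 288.1·20.8^(-0.07551) = 288.1·0.79519 = 229.095.
B = 255 by definition for t > 66.
Rounded: (220, 229, 255).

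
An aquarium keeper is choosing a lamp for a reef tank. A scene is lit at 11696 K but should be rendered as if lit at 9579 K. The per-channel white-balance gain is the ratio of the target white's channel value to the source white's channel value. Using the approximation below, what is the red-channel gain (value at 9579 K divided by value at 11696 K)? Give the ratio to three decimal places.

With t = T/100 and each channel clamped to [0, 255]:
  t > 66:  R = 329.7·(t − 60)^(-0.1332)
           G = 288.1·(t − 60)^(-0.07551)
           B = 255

1.064

At 11696 K (t = 116.96):
  R = 329.7·(116.96 − 60)^(-0.1332) = 329.7·56.96^(-0.1332) = 329.7·0.58366 = 192.432.
At 9579 K (t = 95.79):
  R = 329.7·(95.79 − 60)^(-0.1332) = 329.7·35.79^(-0.1332) = 329.7·0.62092 = 204.719.
Gain = 204.719 / 192.432 = 1.0639 → 1.064.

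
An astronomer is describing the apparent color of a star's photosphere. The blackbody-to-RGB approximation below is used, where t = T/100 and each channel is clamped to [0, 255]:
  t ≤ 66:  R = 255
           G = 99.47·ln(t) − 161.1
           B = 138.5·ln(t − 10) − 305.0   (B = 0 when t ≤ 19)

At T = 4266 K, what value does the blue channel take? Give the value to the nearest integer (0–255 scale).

t = 4266/100 = 42.66; the t ≤ 66 branch applies.
B = 138.5·ln(42.66 − 10) − 305.0 = 138.5·ln 32.66 − 305.0 = 138.5·3.4862 − 305.0 = 177.832.
Rounded: 178.

178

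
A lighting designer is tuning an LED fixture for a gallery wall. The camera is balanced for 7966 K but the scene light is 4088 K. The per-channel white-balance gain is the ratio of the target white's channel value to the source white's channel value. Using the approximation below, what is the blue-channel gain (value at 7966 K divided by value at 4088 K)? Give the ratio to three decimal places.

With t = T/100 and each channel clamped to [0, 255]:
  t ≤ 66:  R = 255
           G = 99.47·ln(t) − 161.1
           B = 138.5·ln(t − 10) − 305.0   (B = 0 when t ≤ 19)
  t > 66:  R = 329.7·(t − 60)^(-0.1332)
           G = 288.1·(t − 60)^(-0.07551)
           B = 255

At 4088 K (t = 40.88):
  B = 138.5·ln(40.88 − 10) − 305.0 = 138.5·ln 30.88 − 305.0 = 138.5·3.4301 − 305.0 = 170.070.
At 7966 K (t = 79.66):
  B = 255 by definition for t > 66.
Gain = 255.000 / 170.070 = 1.4994 → 1.499.

1.499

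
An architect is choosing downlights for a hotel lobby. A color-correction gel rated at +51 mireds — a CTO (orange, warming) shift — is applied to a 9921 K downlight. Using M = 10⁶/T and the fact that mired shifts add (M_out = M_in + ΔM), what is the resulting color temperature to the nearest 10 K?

6590 K

M_in = 10⁶/9921 = 100.80 mireds.
M_out = 100.80 + (+51) = 151.80 mireds.
T_out = 10⁶/151.80 = 6587.8 K → 6590 K.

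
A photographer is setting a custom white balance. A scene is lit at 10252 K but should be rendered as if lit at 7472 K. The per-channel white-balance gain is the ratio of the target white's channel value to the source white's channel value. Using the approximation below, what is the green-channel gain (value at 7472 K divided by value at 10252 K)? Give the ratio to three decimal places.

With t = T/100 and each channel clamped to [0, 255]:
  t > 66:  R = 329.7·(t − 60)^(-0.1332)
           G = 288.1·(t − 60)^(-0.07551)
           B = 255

At 10252 K (t = 102.52):
  G = 288.1·(102.52 − 60)^(-0.07551) = 288.1·42.52^(-0.07551) = 288.1·0.75340 = 217.054.
At 7472 K (t = 74.72):
  G = 288.1·(74.72 − 60)^(-0.07551) = 288.1·14.72^(-0.07551) = 288.1·0.81623 = 235.155.
Gain = 235.155 / 217.054 = 1.0834 → 1.083.

1.083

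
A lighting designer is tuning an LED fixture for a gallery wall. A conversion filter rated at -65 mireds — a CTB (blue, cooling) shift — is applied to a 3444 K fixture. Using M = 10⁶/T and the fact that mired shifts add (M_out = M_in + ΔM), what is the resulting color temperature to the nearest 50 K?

M_in = 10⁶/3444 = 290.36 mireds.
M_out = 290.36 + (-65) = 225.36 mireds.
T_out = 10⁶/225.36 = 4437.3 K → 4450 K.

4450 K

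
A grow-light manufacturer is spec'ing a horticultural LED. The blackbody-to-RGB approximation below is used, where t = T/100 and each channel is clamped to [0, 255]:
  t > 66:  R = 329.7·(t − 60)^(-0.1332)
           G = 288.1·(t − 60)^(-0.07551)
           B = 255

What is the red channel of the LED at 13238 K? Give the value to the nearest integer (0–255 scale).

186

t = 13238/100 = 132.38; the t > 66 branch applies.
R = 329.7·(132.38 − 60)^(-0.1332) = 329.7·72.38^(-0.1332) = 329.7·0.56533 = 186.388.
Rounded: 186.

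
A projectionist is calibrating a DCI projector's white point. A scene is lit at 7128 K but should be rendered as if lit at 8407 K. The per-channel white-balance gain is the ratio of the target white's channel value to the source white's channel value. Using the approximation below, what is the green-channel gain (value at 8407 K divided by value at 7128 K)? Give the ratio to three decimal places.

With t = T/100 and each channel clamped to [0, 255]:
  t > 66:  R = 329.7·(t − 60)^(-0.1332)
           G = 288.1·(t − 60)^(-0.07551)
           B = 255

0.944

At 7128 K (t = 71.28):
  G = 288.1·(71.28 − 60)^(-0.07551) = 288.1·11.28^(-0.07551) = 288.1·0.83280 = 239.929.
At 8407 K (t = 84.07):
  G = 288.1·(84.07 − 60)^(-0.07551) = 288.1·24.07^(-0.07551) = 288.1·0.78647 = 226.583.
Gain = 226.583 / 239.929 = 0.9444 → 0.944.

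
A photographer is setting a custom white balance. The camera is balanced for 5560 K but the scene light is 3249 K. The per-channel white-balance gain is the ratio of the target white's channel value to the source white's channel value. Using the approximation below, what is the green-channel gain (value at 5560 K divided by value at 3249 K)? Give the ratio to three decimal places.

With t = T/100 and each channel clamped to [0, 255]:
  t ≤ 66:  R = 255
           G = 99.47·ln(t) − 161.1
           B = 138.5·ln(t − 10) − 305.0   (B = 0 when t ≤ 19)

At 3249 K (t = 32.49):
  G = 99.47·ln 32.49 − 161.1 = 99.47·3.4809 − 161.1 = 185.148.
At 5560 K (t = 55.6):
  G = 99.47·ln 55.6 − 161.1 = 99.47·4.0182 − 161.1 = 238.589.
Gain = 238.589 / 185.148 = 1.2886 → 1.289.

1.289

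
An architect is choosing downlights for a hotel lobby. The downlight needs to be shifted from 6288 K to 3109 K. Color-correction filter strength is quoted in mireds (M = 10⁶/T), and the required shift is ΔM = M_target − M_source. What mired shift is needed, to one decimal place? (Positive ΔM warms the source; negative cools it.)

+162.6 mireds

M_source = 10⁶/6288 = 159.033; M_target = 10⁶/3109 = 321.647.
ΔM = 321.647 − 159.033 = 162.614 → +162.6 mireds, a warming shift.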